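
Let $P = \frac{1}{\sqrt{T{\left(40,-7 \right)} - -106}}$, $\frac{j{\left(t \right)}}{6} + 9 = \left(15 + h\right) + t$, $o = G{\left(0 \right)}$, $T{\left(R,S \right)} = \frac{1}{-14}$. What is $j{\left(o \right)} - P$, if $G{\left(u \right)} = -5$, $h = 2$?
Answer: $18 - \frac{\sqrt{20762}}{1483} \approx 17.903$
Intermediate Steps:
$T{\left(R,S \right)} = - \frac{1}{14}$
$o = -5$
$j{\left(t \right)} = 48 + 6 t$ ($j{\left(t \right)} = -54 + 6 \left(\left(15 + 2\right) + t\right) = -54 + 6 \left(17 + t\right) = -54 + \left(102 + 6 t\right) = 48 + 6 t$)
$P = \frac{\sqrt{20762}}{1483}$ ($P = \frac{1}{\sqrt{- \frac{1}{14} - -106}} = \frac{1}{\sqrt{- \frac{1}{14} + 106}} = \frac{1}{\sqrt{\frac{1483}{14}}} = \frac{1}{\frac{1}{14} \sqrt{20762}} = \frac{\sqrt{20762}}{1483} \approx 0.097161$)
$j{\left(o \right)} - P = \left(48 + 6 \left(-5\right)\right) - \frac{\sqrt{20762}}{1483} = \left(48 - 30\right) - \frac{\sqrt{20762}}{1483} = 18 - \frac{\sqrt{20762}}{1483}$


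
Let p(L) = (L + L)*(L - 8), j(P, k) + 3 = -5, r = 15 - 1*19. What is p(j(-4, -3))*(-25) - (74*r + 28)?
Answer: -6132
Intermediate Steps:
r = -4 (r = 15 - 19 = -4)
j(P, k) = -8 (j(P, k) = -3 - 5 = -8)
p(L) = 2*L*(-8 + L) (p(L) = (2*L)*(-8 + L) = 2*L*(-8 + L))
p(j(-4, -3))*(-25) - (74*r + 28) = (2*(-8)*(-8 - 8))*(-25) - (74*(-4) + 28) = (2*(-8)*(-16))*(-25) - (-296 + 28) = 256*(-25) - 1*(-268) = -6400 + 268 = -6132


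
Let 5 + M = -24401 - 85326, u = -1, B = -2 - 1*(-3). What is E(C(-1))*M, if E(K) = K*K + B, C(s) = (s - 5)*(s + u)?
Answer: -15911140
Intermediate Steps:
B = 1 (B = -2 + 3 = 1)
C(s) = (-1 + s)*(-5 + s) (C(s) = (s - 5)*(s - 1) = (-5 + s)*(-1 + s) = (-1 + s)*(-5 + s))
E(K) = 1 + K**2 (E(K) = K*K + 1 = K**2 + 1 = 1 + K**2)
M = -109732 (M = -5 + (-24401 - 85326) = -5 - 109727 = -109732)
E(C(-1))*M = (1 + (5 + (-1)**2 - 6*(-1))**2)*(-109732) = (1 + (5 + 1 + 6)**2)*(-109732) = (1 + 12**2)*(-109732) = (1 + 144)*(-109732) = 145*(-109732) = -15911140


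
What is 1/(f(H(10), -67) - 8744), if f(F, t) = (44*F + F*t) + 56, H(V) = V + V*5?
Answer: -1/10068 ≈ -9.9325e-5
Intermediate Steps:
H(V) = 6*V (H(V) = V + 5*V = 6*V)
f(F, t) = 56 + 44*F + F*t
1/(f(H(10), -67) - 8744) = 1/((56 + 44*(6*10) + (6*10)*(-67)) - 8744) = 1/((56 + 44*60 + 60*(-67)) - 8744) = 1/((56 + 2640 - 4020) - 8744) = 1/(-1324 - 8744) = 1/(-10068) = -1/10068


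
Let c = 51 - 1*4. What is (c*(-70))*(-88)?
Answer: 289520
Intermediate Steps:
c = 47 (c = 51 - 4 = 47)
(c*(-70))*(-88) = (47*(-70))*(-88) = -3290*(-88) = 289520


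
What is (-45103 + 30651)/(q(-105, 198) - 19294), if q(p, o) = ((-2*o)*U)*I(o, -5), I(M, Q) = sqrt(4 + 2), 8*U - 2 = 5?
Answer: 50697616/67552375 - 910476*sqrt(6)/67552375 ≈ 0.71748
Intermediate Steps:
U = 7/8 (U = 1/4 + (1/8)*5 = 1/4 + 5/8 = 7/8 ≈ 0.87500)
I(M, Q) = sqrt(6)
q(p, o) = -7*o*sqrt(6)/4 (q(p, o) = (-2*o*(7/8))*sqrt(6) = (-7*o/4)*sqrt(6) = -7*o*sqrt(6)/4)
(-45103 + 30651)/(q(-105, 198) - 19294) = (-45103 + 30651)/(-7/4*198*sqrt(6) - 19294) = -14452/(-693*sqrt(6)/2 - 19294) = -14452/(-19294 - 693*sqrt(6)/2)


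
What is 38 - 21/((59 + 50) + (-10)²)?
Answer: 7921/209 ≈ 37.900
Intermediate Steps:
38 - 21/((59 + 50) + (-10)²) = 38 - 21/(109 + 100) = 38 - 21/209 = 7921/209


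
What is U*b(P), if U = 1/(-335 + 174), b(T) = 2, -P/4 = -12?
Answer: -2/161 ≈ -0.012422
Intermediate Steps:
P = 48 (P = -4*(-12) = 48)
U = -1/161 (U = 1/(-161) = -1/161 ≈ -0.0062112)
U*b(P) = -1/161*2 = -2/161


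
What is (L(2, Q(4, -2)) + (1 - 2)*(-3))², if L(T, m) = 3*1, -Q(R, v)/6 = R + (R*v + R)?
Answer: 36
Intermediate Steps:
Q(R, v) = -12*R - 6*R*v (Q(R, v) = -6*(R + (R*v + R)) = -6*(R + (R + R*v)) = -6*(2*R + R*v) = -12*R - 6*R*v)
L(T, m) = 3
(L(2, Q(4, -2)) + (1 - 2)*(-3))² = (3 + (1 - 2)*(-3))² = (3 - 1*(-3))² = (3 + 3)² = 6² = 36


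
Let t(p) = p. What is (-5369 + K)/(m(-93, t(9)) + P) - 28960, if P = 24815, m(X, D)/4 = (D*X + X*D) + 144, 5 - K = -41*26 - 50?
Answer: -541411448/18695 ≈ -28960.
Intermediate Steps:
K = 1121 (K = 5 - (-41*26 - 50) = 5 - (-1066 - 50) = 5 - 1*(-1116) = 5 + 1116 = 1121)
m(X, D) = 576 + 8*D*X (m(X, D) = 4*((D*X + X*D) + 144) = 4*((D*X + D*X) + 144) = 4*(2*D*X + 144) = 4*(144 + 2*D*X) = 576 + 8*D*X)
(-5369 + K)/(m(-93, t(9)) + P) - 28960 = (-5369 + 1121)/((576 + 8*9*(-93)) + 24815) - 28960 = -4248/((576 - 6696) + 24815) - 28960 = -4248/(-6120 + 24815) - 28960 = -4248/18695 - 28960 = -541411448/18695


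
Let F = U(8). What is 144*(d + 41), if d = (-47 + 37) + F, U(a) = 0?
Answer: 4464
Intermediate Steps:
F = 0
d = -10 (d = (-47 + 37) + 0 = -10 + 0 = -10)
144*(d + 41) = 144*(-10 + 41) = 144*31 = 4464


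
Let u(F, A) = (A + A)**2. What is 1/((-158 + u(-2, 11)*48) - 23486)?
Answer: -1/412 ≈ -0.0024272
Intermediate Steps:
u(F, A) = 4*A**2 (u(F, A) = (2*A)**2 = 4*A**2)
1/((-158 + u(-2, 11)*48) - 23486) = 1/((-158 + (4*11**2)*48) - 23486) = 1/((-158 + (4*121)*48) - 23486) = 1/((-158 + 484*48) - 23486) = 1/((-158 + 23232) - 23486) = 1/(23074 - 23486) = 1/(-412) = -1/412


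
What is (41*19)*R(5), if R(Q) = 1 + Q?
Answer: 4674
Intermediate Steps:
(41*19)*R(5) = (41*19)*(1 + 5) = 779*6 = 4674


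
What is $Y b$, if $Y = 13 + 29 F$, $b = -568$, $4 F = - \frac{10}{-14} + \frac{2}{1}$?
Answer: $- \frac{129930}{7} \approx -18561.0$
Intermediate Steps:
$F = \frac{19}{28}$ ($F = \frac{- \frac{10}{-14} + \frac{2}{1}}{4} = \frac{\left(-10\right) \left(- \frac{1}{14}\right) + 2 \cdot 1}{4} = \frac{\frac{5}{7} + 2}{4} = \frac{1}{4} \cdot \frac{19}{7} = \frac{19}{28} \approx 0.67857$)
$Y = \frac{915}{28}$ ($Y = 13 + 29 \cdot \frac{19}{28} = 13 + \frac{551}{28} = \frac{915}{28} \approx 32.679$)
$Y b = \frac{915}{28} \left(-568\right) = - \frac{129930}{7}$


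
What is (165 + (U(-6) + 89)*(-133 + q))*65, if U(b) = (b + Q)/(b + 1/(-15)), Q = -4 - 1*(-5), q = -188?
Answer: -13044195/7 ≈ -1.8635e+6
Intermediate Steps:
Q = 1 (Q = -4 + 5 = 1)
U(b) = (1 + b)/(-1/15 + b) (U(b) = (b + 1)/(b + 1/(-15)) = (1 + b)/(b - 1/15) = (1 + b)/(-1/15 + b))
(165 + (U(-6) + 89)*(-133 + q))*65 = (165 + (15*(1 - 6)/(-1 + 15*(-6)) + 89)*(-133 - 188))*65 = (165 + (15*(-5)/(-1 - 90) + 89)*(-321))*65 = (165 + (15*(-5)/(-91) + 89)*(-321))*65 = (165 + (15*(-1/91)*(-5) + 89)*(-321))*65 = (165 + (75/91 + 89)*(-321))*65 = (165 + (8174/91)*(-321))*65 = (165 - 2623854/91)*65 = -2608839/91*65 = -13044195/7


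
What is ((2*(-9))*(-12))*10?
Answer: 2160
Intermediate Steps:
((2*(-9))*(-12))*10 = -18*(-12)*10 = 216*10 = 2160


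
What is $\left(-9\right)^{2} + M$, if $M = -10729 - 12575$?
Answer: $-23223$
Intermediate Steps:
$M = -23304$
$\left(-9\right)^{2} + M = \left(-9\right)^{2} - 23304 = 81 - 23304 = -23223$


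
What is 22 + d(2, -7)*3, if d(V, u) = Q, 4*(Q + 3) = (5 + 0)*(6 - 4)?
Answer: 41/2 ≈ 20.500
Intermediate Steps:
Q = -1/2 (Q = -3 + ((5 + 0)*(6 - 4))/4 = -3 + (5*2)/4 = -3 + (1/4)*10 = -3 + 5/2 = -1/2 ≈ -0.50000)
d(V, u) = -1/2
22 + d(2, -7)*3 = 22 - 1/2*3 = 22 - 3/2 = 41/2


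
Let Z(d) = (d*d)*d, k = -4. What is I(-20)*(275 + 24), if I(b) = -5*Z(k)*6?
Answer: 574080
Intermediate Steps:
Z(d) = d³ (Z(d) = d²*d = d³)
I(b) = 1920 (I(b) = -5*(-4)³*6 = -5*(-64)*6 = 320*6 = 1920)
I(-20)*(275 + 24) = 1920*(275 + 24) = 1920*299 = 574080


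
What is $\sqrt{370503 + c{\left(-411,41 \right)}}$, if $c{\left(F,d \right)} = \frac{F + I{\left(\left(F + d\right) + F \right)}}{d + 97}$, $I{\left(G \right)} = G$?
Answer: $\frac{\sqrt{1763923659}}{69} \approx 608.68$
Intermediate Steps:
$c{\left(F,d \right)} = \frac{d + 3 F}{97 + d}$ ($c{\left(F,d \right)} = \frac{F + \left(\left(F + d\right) + F\right)}{d + 97} = \frac{F + \left(d + 2 F\right)}{97 + d} = \frac{d + 3 F}{97 + d}$)
$\sqrt{370503 + c{\left(-411,41 \right)}} = \sqrt{370503 + \frac{41 + 3 \left(-411\right)}{97 + 41}} = \sqrt{370503 + \frac{41 - 1233}{138}} = \sqrt{370503 + \frac{1}{138} \left(-1192\right)} = \sqrt{370503 - \frac{596}{69}} = \sqrt{\frac{25564111}{69}} = \frac{\sqrt{1763923659}}{69}$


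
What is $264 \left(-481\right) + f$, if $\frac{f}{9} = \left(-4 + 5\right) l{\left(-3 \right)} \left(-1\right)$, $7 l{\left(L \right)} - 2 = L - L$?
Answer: $- \frac{888906}{7} \approx -1.2699 \cdot 10^{5}$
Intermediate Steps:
$l{\left(L \right)} = \frac{2}{7}$ ($l{\left(L \right)} = \frac{2}{7} + \frac{L - L}{7} = \frac{2}{7} + \frac{1}{7} \cdot 0 = \frac{2}{7} + 0 = \frac{2}{7}$)
$f = - \frac{18}{7}$ ($f = 9 \left(-4 + 5\right) \frac{2}{7} \left(-1\right) = 9 \cdot 1 \cdot \frac{2}{7} \left(-1\right) = 9 \cdot \frac{2}{7} \left(-1\right) = 9 \left(- \frac{2}{7}\right) = - \frac{18}{7} \approx -2.5714$)
$264 \left(-481\right) + f = 264 \left(-481\right) - \frac{18}{7} = -126984 - \frac{18}{7} = - \frac{888906}{7}$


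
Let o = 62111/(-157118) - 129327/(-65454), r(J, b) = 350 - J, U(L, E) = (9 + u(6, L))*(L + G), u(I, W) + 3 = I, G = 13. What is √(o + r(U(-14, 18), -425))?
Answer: √267031439255967744878/857000131 ≈ 19.068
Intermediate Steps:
u(I, W) = -3 + I
U(L, E) = 156 + 12*L (U(L, E) = (9 + (-3 + 6))*(L + 13) = (9 + 3)*(13 + L) = 12*(13 + L) = 156 + 12*L)
o = 1354515516/857000131 (o = 62111*(-1/157118) - 129327*(-1/65454) = -62111/157118 + 43109/21818 = 1354515516/857000131 ≈ 1.5805)
√(o + r(U(-14, 18), -425)) = √(1354515516/857000131 + (350 - (156 + 12*(-14)))) = √(1354515516/857000131 + (350 - (156 - 168))) = √(1354515516/857000131 + (350 - 1*(-12))) = √(1354515516/857000131 + (350 + 12)) = √(1354515516/857000131 + 362) = √(311588562938/857000131) = √267031439255967744878/857000131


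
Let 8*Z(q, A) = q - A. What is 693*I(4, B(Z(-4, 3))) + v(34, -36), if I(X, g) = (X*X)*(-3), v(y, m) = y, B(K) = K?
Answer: -33230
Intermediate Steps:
Z(q, A) = -A/8 + q/8 (Z(q, A) = (q - A)/8 = -A/8 + q/8)
I(X, g) = -3*X² (I(X, g) = X²*(-3) = -3*X²)
693*I(4, B(Z(-4, 3))) + v(34, -36) = 693*(-3*4²) + 34 = 693*(-3*16) + 34 = 693*(-48) + 34 = -33264 + 34 = -33230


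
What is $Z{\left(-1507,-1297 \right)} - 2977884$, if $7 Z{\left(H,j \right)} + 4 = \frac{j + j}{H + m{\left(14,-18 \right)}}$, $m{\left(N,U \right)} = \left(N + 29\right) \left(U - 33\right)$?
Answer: $- \frac{38563603903}{12950} \approx -2.9779 \cdot 10^{6}$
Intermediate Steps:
$m{\left(N,U \right)} = \left(-33 + U\right) \left(29 + N\right)$ ($m{\left(N,U \right)} = \left(29 + N\right) \left(-33 + U\right) = \left(-33 + U\right) \left(29 + N\right)$)
$Z{\left(H,j \right)} = - \frac{4}{7} + \frac{2 j}{7 \left(-2193 + H\right)}$ ($Z{\left(H,j \right)} = - \frac{4}{7} + \frac{\left(j + j\right) \frac{1}{H + \left(-957 - 462 + 29 \left(-18\right) + 14 \left(-18\right)\right)}}{7} = - \frac{4}{7} + \frac{2 j \frac{1}{H - 2193}}{7} = - \frac{4}{7} + \frac{2 j \frac{1}{-2193 + H}}{7} = - \frac{4}{7} + \frac{2 j}{7 \left(-2193 + H\right)}$)
$Z{\left(-1507,-1297 \right)} - 2977884 = \frac{2 \left(4386 - 1297 - -3014\right)}{7 \left(-2193 - 1507\right)} - 2977884 = \frac{2 \left(4386 - 1297 + 3014\right)}{7 \left(-3700\right)} - 2977884 = \frac{2}{7} \left(- \frac{1}{3700}\right) 6103 - 2977884 = - \frac{6103}{12950} - 2977884 = - \frac{38563603903}{12950}$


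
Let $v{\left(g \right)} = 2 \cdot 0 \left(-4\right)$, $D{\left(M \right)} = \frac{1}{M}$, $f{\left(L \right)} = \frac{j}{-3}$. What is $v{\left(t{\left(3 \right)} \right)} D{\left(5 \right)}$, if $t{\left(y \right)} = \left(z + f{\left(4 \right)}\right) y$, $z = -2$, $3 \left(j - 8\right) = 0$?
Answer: $0$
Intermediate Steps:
$j = 8$ ($j = 8 + \frac{1}{3} \cdot 0 = 8 + 0 = 8$)
$f{\left(L \right)} = - \frac{8}{3}$ ($f{\left(L \right)} = \frac{8}{-3} = 8 \left(- \frac{1}{3}\right) = - \frac{8}{3}$)
$t{\left(y \right)} = - \frac{14 y}{3}$ ($t{\left(y \right)} = \left(-2 - \frac{8}{3}\right) y = - \frac{14 y}{3}$)
$v{\left(g \right)} = 0$ ($v{\left(g \right)} = 0 \left(-4\right) = 0$)
$v{\left(t{\left(3 \right)} \right)} D{\left(5 \right)} = \frac{0}{5} = 0 \cdot \frac{1}{5} = 0$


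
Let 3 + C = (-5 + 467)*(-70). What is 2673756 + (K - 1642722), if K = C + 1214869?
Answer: 2213560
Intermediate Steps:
C = -32343 (C = -3 + (-5 + 467)*(-70) = -3 + 462*(-70) = -3 - 32340 = -32343)
K = 1182526 (K = -32343 + 1214869 = 1182526)
2673756 + (K - 1642722) = 2673756 + (1182526 - 1642722) = 2673756 - 460196 = 2213560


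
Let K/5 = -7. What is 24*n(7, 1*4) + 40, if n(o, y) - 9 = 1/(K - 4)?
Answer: 3320/13 ≈ 255.38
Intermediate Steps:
K = -35 (K = 5*(-7) = -35)
n(o, y) = 350/39 (n(o, y) = 9 + 1/(-35 - 4) = 9 + 1/(-39) = 9 - 1/39 = 350/39)
24*n(7, 1*4) + 40 = 24*(350/39) + 40 = 2800/13 + 40 = 3320/13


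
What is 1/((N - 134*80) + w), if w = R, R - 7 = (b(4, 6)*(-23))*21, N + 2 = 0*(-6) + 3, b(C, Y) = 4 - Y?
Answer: -1/9746 ≈ -0.00010261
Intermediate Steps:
N = 1 (N = -2 + (0*(-6) + 3) = -2 + (0 + 3) = -2 + 3 = 1)
R = 973 (R = 7 + ((4 - 1*6)*(-23))*21 = 7 + ((4 - 6)*(-23))*21 = 7 - 2*(-23)*21 = 7 + 46*21 = 7 + 966 = 973)
w = 973
1/((N - 134*80) + w) = 1/((1 - 134*80) + 973) = 1/((1 - 10720) + 973) = 1/(-10719 + 973) = 1/(-9746) = -1/9746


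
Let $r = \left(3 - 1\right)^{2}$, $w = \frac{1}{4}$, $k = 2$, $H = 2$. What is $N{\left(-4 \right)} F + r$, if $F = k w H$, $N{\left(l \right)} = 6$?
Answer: $10$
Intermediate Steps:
$w = \frac{1}{4} \approx 0.25$
$F = 1$ ($F = 2 \cdot \frac{1}{4} \cdot 2 = \frac{1}{2} \cdot 2 = 1$)
$r = 4$ ($r = 2^{2} = 4$)
$N{\left(-4 \right)} F + r = 6 \cdot 1 + 4 = 6 + 4 = 10$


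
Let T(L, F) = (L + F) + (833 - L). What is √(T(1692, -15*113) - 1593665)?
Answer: I*√1594527 ≈ 1262.7*I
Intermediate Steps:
T(L, F) = 833 + F (T(L, F) = (F + L) + (833 - L) = 833 + F)
√(T(1692, -15*113) - 1593665) = √((833 - 15*113) - 1593665) = √((833 - 1695) - 1593665) = √(-862 - 1593665) = √(-1594527) = I*√1594527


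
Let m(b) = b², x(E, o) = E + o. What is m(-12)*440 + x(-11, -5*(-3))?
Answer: 63364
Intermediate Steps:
m(-12)*440 + x(-11, -5*(-3)) = (-12)²*440 + (-11 - 5*(-3)) = 144*440 + (-11 + 15) = 63360 + 4 = 63364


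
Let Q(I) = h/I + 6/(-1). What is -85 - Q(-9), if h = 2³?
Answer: -703/9 ≈ -78.111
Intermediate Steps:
h = 8
Q(I) = -6 + 8/I (Q(I) = 8/I + 6/(-1) = 8/I + 6*(-1) = 8/I - 6 = -6 + 8/I)
-85 - Q(-9) = -85 - (-6 + 8/(-9)) = -85 - (-6 + 8*(-⅑)) = -85 - (-6 - 8/9) = -85 - 1*(-62/9) = -85 + 62/9 = -703/9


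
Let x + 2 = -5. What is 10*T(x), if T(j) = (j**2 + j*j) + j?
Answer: 910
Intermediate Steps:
x = -7 (x = -2 - 5 = -7)
T(j) = j + 2*j**2 (T(j) = (j**2 + j**2) + j = 2*j**2 + j = j + 2*j**2)
10*T(x) = 10*(-7*(1 + 2*(-7))) = 10*(-7*(1 - 14)) = 10*(-7*(-13)) = 10*91 = 910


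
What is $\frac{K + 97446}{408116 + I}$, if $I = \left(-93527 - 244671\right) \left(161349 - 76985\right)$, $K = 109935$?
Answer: $- \frac{69127}{9510442652} \approx -7.2685 \cdot 10^{-6}$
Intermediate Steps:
$I = -28531736072$ ($I = \left(-338198\right) 84364 = -28531736072$)
$\frac{K + 97446}{408116 + I} = \frac{109935 + 97446}{408116 - 28531736072} = \frac{207381}{-28531327956} = 207381 \left(- \frac{1}{28531327956}\right) = - \frac{69127}{9510442652}$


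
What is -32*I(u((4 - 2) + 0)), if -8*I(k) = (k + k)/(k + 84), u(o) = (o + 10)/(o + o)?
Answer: 8/29 ≈ 0.27586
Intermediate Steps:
u(o) = (10 + o)/(2*o) (u(o) = (10 + o)/((2*o)) = (10 + o)*(1/(2*o)) = (10 + o)/(2*o))
I(k) = -k/(4*(84 + k)) (I(k) = -(k + k)/(8*(k + 84)) = -2*k/(8*(84 + k)) = -k/(4*(84 + k)))
-32*I(u((4 - 2) + 0)) = -(-32)*(10 + ((4 - 2) + 0))/(2*((4 - 2) + 0))/(336 + 4*((10 + ((4 - 2) + 0))/(2*((4 - 2) + 0)))) = -(-32)*(10 + (2 + 0))/(2*(2 + 0))/(336 + 4*((10 + (2 + 0))/(2*(2 + 0)))) = -(-32)*(1/2)*(10 + 2)/2/(336 + 4*((1/2)*(10 + 2)/2)) = -(-32)*(1/2)*(1/2)*12/(336 + 4*((1/2)*(1/2)*12)) = -(-32)*3/(336 + 4*3) = -(-32)*3/(336 + 12) = -(-32)*3/348 = -32*(-1/116) = 8/29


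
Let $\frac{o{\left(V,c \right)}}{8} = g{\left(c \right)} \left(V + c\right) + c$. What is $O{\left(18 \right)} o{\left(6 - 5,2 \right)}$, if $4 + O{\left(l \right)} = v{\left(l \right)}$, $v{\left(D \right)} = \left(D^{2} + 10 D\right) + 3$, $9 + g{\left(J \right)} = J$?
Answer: $-76456$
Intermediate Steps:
$g{\left(J \right)} = -9 + J$
$v{\left(D \right)} = 3 + D^{2} + 10 D$
$O{\left(l \right)} = -1 + l^{2} + 10 l$ ($O{\left(l \right)} = -4 + \left(3 + l^{2} + 10 l\right) = -1 + l^{2} + 10 l$)
$o{\left(V,c \right)} = 8 c + 8 \left(-9 + c\right) \left(V + c\right)$ ($o{\left(V,c \right)} = 8 \left(\left(-9 + c\right) \left(V + c\right) + c\right) = 8 \left(c + \left(-9 + c\right) \left(V + c\right)\right) = 8 c + 8 \left(-9 + c\right) \left(V + c\right)$)
$O{\left(18 \right)} o{\left(6 - 5,2 \right)} = \left(-1 + 18^{2} + 10 \cdot 18\right) \left(8 \cdot 2 + 8 \left(6 - 5\right) \left(-9 + 2\right) + 8 \cdot 2 \left(-9 + 2\right)\right) = \left(-1 + 324 + 180\right) \left(16 + 8 \left(6 - 5\right) \left(-7\right) + 8 \cdot 2 \left(-7\right)\right) = 503 \left(16 + 8 \cdot 1 \left(-7\right) - 112\right) = 503 \left(16 - 56 - 112\right) = 503 \left(-152\right) = -76456$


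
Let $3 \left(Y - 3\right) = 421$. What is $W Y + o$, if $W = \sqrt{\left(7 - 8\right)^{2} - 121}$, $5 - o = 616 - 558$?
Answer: $-53 + \frac{860 i \sqrt{30}}{3} \approx -53.0 + 1570.1 i$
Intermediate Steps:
$Y = \frac{430}{3}$ ($Y = 3 + \frac{1}{3} \cdot 421 = 3 + \frac{421}{3} = \frac{430}{3} \approx 143.33$)
$o = -53$ ($o = 5 - \left(616 - 558\right) = 5 - 58 = -53$)
$W = 2 i \sqrt{30}$ ($W = \sqrt{\left(-1\right)^{2} - 121} = \sqrt{1 - 121} = \sqrt{-120} = 2 i \sqrt{30} \approx 10.954 i$)
$W Y + o = 2 i \sqrt{30} \cdot \frac{430}{3} - 53 = \frac{860 i \sqrt{30}}{3} - 53 = -53 + \frac{860 i \sqrt{30}}{3}$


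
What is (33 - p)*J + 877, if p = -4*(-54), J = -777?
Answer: 143068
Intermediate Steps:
p = 216
(33 - p)*J + 877 = (33 - 1*216)*(-777) + 877 = (33 - 216)*(-777) + 877 = -183*(-777) + 877 = 142191 + 877 = 143068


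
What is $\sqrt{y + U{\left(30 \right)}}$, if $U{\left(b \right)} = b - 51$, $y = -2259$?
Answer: $2 i \sqrt{570} \approx 47.749 i$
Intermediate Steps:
$U{\left(b \right)} = -51 + b$
$\sqrt{y + U{\left(30 \right)}} = \sqrt{-2259 + \left(-51 + 30\right)} = \sqrt{-2259 - 21} = \sqrt{-2280} = 2 i \sqrt{570}$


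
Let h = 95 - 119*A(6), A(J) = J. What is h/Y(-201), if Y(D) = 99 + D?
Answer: 619/102 ≈ 6.0686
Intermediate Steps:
h = -619 (h = 95 - 119*6 = 95 - 714 = -619)
h/Y(-201) = -619/(99 - 201) = -619/(-102) = -619*(-1/102) = 619/102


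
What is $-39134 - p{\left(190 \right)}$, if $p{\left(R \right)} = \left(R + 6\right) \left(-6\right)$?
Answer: $-37958$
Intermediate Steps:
$p{\left(R \right)} = -36 - 6 R$ ($p{\left(R \right)} = \left(6 + R\right) \left(-6\right) = -36 - 6 R$)
$-39134 - p{\left(190 \right)} = -39134 - \left(-36 - 1140\right) = -39134 - -1176 = -39134 + 1176 = -37958$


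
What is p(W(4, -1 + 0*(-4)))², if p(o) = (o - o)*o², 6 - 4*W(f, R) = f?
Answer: 0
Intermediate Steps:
W(f, R) = 3/2 - f/4
p(o) = 0 (p(o) = 0*o² = 0)
p(W(4, -1 + 0*(-4)))² = 0² = 0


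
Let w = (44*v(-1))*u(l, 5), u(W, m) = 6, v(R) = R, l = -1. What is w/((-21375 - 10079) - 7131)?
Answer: 264/38585 ≈ 0.0068420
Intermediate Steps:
w = -264 (w = (44*(-1))*6 = -44*6 = -264)
w/((-21375 - 10079) - 7131) = -264/((-21375 - 10079) - 7131) = -264/(-31454 - 7131) = -264/(-38585) = -264*(-1/38585) = 264/38585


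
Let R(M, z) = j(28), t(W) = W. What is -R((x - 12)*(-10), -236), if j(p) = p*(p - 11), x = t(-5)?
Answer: -476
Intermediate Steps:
x = -5
j(p) = p*(-11 + p)
R(M, z) = 476 (R(M, z) = 28*(-11 + 28) = 28*17 = 476)
-R((x - 12)*(-10), -236) = -1*476 = -476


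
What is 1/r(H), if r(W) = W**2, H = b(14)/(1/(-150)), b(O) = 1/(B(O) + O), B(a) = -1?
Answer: 169/22500 ≈ 0.0075111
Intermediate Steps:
b(O) = 1/(-1 + O)
H = -150/13 (H = 1/((-1 + 14)*(1/(-150))) = 1/(13*(-1/150)) = (1/13)*(-150) = -150/13 ≈ -11.538)
1/r(H) = 1/((-150/13)**2) = 1/(22500/169) = 169/22500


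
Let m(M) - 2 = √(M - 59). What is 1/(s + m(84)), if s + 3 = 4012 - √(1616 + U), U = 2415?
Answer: 4016/16124225 + √4031/16124225 ≈ 0.00025300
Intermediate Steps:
m(M) = 2 + √(-59 + M) (m(M) = 2 + √(M - 59) = 2 + √(-59 + M))
s = 4009 - √4031 (s = -3 + (4012 - √(1616 + 2415)) = -3 + (4012 - √4031) = 4009 - √4031 ≈ 3945.5)
1/(s + m(84)) = 1/((4009 - √4031) + (2 + √(-59 + 84))) = 1/((4009 - √4031) + (2 + √25)) = 1/((4009 - √4031) + (2 + 5)) = 1/((4009 - √4031) + 7) = 1/(4016 - √4031)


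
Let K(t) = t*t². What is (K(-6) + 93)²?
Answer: 15129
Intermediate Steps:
K(t) = t³
(K(-6) + 93)² = ((-6)³ + 93)² = (-216 + 93)² = (-123)² = 15129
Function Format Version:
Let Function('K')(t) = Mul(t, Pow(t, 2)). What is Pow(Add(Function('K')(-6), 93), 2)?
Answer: 15129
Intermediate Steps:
Function('K')(t) = Pow(t, 3)
Pow(Add(Function('K')(-6), 93), 2) = Pow(Add(Pow(-6, 3), 93), 2) = Pow(Add(-216, 93), 2) = Pow(-123, 2) = 15129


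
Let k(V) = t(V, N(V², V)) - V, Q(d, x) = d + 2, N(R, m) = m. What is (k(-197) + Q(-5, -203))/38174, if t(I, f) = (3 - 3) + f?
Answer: -3/38174 ≈ -7.8588e-5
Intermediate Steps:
t(I, f) = f (t(I, f) = 0 + f = f)
Q(d, x) = 2 + d
k(V) = 0 (k(V) = V - V = 0)
(k(-197) + Q(-5, -203))/38174 = (0 + (2 - 5))/38174 = (0 - 3)*(1/38174) = -3*1/38174 = -3/38174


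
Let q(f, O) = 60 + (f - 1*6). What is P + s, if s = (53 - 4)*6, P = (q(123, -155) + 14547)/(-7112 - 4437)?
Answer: 3380682/11549 ≈ 292.73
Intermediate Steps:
q(f, O) = 54 + f (q(f, O) = 60 + (f - 6) = 60 + (-6 + f) = 54 + f)
P = -14724/11549 (P = ((54 + 123) + 14547)/(-7112 - 4437) = (177 + 14547)/(-11549) = 14724*(-1/11549) = -14724/11549 ≈ -1.2749)
s = 294 (s = 49*6 = 294)
P + s = -14724/11549 + 294 = 3380682/11549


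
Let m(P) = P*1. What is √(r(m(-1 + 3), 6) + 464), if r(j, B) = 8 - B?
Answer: √466 ≈ 21.587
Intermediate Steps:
m(P) = P
√(r(m(-1 + 3), 6) + 464) = √((8 - 1*6) + 464) = √((8 - 6) + 464) = √(2 + 464) = √466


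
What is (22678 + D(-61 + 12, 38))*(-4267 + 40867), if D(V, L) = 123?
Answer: 834516600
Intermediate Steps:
(22678 + D(-61 + 12, 38))*(-4267 + 40867) = (22678 + 123)*(-4267 + 40867) = 22801*36600 = 834516600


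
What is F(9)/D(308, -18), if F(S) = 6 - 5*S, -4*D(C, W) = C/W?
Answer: -702/77 ≈ -9.1169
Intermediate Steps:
D(C, W) = -C/(4*W)
F(9)/D(308, -18) = (6 - 5*9)/((-1/4*308/(-18))) = (6 - 45)/((-1/4*308*(-1/18))) = -39/77/18 = -39*18/77 = -702/77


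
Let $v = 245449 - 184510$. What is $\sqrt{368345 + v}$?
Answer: $2 \sqrt{107321} \approx 655.2$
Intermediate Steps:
$v = 60939$
$\sqrt{368345 + v} = \sqrt{368345 + 60939} = \sqrt{429284} = 2 \sqrt{107321}$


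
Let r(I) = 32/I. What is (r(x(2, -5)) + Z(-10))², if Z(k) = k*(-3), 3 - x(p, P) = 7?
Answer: 484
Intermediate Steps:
x(p, P) = -4 (x(p, P) = 3 - 1*7 = 3 - 7 = -4)
Z(k) = -3*k
(r(x(2, -5)) + Z(-10))² = (32/(-4) - 3*(-10))² = (32*(-¼) + 30)² = (-8 + 30)² = 22² = 484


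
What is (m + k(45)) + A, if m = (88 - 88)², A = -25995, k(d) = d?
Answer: -25950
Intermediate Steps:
m = 0 (m = 0² = 0)
(m + k(45)) + A = (0 + 45) - 25995 = 45 - 25995 = -25950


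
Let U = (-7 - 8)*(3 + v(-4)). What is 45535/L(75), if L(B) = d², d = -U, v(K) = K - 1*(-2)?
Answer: 9107/45 ≈ 202.38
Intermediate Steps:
v(K) = 2 + K (v(K) = K + 2 = 2 + K)
U = -15 (U = (-7 - 8)*(3 + (2 - 4)) = -15*(3 - 2) = -15*1 = -15)
d = 15 (d = -1*(-15) = 15)
L(B) = 225 (L(B) = 15² = 225)
45535/L(75) = 45535/225 = 45535*(1/225) = 9107/45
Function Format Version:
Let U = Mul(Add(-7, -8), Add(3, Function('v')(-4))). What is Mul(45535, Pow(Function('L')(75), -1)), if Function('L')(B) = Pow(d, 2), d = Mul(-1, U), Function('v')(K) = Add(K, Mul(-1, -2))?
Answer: Rational(9107, 45) ≈ 202.38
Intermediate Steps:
Function('v')(K) = Add(2, K) (Function('v')(K) = Add(K, 2) = Add(2, K))
U = -15 (U = Mul(Add(-7, -8), Add(3, Add(2, -4))) = Mul(-15, Add(3, -2)) = Mul(-15, 1) = -15)
d = 15 (d = Mul(-1, -15) = 15)
Function('L')(B) = 225 (Function('L')(B) = Pow(15, 2) = 225)
Mul(45535, Pow(Function('L')(75), -1)) = Mul(45535, Pow(225, -1)) = Mul(45535, Rational(1, 225)) = Rational(9107, 45)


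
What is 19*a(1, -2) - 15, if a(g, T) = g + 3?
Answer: 61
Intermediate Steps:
a(g, T) = 3 + g
19*a(1, -2) - 15 = 19*(3 + 1) - 15 = 19*4 - 15 = 76 - 15 = 61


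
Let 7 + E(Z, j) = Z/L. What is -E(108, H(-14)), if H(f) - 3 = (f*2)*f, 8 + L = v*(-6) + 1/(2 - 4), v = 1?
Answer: 419/29 ≈ 14.448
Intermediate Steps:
L = -29/2 (L = -8 + (1*(-6) + 1/(2 - 4)) = -8 + (-6 + 1/(-2)) = -8 + (-6 - ½) = -8 - 13/2 = -29/2 ≈ -14.500)
H(f) = 3 + 2*f² (H(f) = 3 + (f*2)*f = 3 + (2*f)*f = 3 + 2*f²)
E(Z, j) = -7 - 2*Z/29 (E(Z, j) = -7 + Z/(-29/2) = -7 + Z*(-2/29) = -7 - 2*Z/29)
-E(108, H(-14)) = -(-7 - 2/29*108) = -(-7 - 216/29) = -1*(-419/29) = 419/29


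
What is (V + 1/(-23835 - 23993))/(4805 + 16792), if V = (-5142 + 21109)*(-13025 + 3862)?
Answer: -2332501747063/344313772 ≈ -6774.4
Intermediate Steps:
V = -146305621 (V = 15967*(-9163) = -146305621)
(V + 1/(-23835 - 23993))/(4805 + 16792) = (-146305621 + 1/(-23835 - 23993))/(4805 + 16792) = (-146305621 + 1/(-47828))/21597 = (-146305621 - 1/47828)*(1/21597) = -6997505241189/47828*1/21597 = -2332501747063/344313772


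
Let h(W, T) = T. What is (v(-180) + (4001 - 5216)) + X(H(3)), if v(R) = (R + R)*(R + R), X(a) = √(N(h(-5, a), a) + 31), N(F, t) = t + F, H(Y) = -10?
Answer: 128385 + √11 ≈ 1.2839e+5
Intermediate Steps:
N(F, t) = F + t
X(a) = √(31 + 2*a) (X(a) = √((a + a) + 31) = √(2*a + 31) = √(31 + 2*a))
v(R) = 4*R² (v(R) = (2*R)*(2*R) = 4*R²)
(v(-180) + (4001 - 5216)) + X(H(3)) = (4*(-180)² + (4001 - 5216)) + √(31 + 2*(-10)) = (4*32400 - 1215) + √(31 - 20) = (129600 - 1215) + √11 = 128385 + √11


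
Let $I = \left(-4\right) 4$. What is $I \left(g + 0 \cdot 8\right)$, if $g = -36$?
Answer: $576$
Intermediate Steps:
$I = -16$
$I \left(g + 0 \cdot 8\right) = - 16 \left(-36 + 0 \cdot 8\right) = - 16 \left(-36 + 0\right) = \left(-16\right) \left(-36\right) = 576$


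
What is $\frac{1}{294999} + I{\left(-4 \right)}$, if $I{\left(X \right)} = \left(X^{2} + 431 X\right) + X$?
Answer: $- \frac{505038287}{294999} \approx -1712.0$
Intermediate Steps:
$I{\left(X \right)} = X^{2} + 432 X$
$\frac{1}{294999} + I{\left(-4 \right)} = \frac{1}{294999} - 4 \left(432 - 4\right) = \frac{1}{294999} - 1712 = - \frac{505038287}{294999}$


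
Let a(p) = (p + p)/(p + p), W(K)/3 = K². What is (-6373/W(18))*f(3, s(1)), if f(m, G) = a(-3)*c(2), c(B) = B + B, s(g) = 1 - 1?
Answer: -6373/243 ≈ -26.226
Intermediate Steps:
W(K) = 3*K²
a(p) = 1 (a(p) = (2*p)/((2*p)) = (2*p)*(1/(2*p)) = 1)
s(g) = 0
c(B) = 2*B
f(m, G) = 4 (f(m, G) = 1*(2*2) = 1*4 = 4)
(-6373/W(18))*f(3, s(1)) = -6373/(3*18²)*4 = -6373/(3*324)*4 = -6373/972*4 = -6373/243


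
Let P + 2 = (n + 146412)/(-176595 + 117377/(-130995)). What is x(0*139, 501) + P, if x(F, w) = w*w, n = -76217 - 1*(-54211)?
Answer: 2903194300079314/11566589701 ≈ 2.5100e+5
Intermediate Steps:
n = -22006 (n = -76217 + 54211 = -22006)
x(F, w) = w²
P = -31281461387/11566589701 (P = -2 + (-22006 + 146412)/(-176595 + 117377/(-130995)) = -2 + 124406/(-176595 + 117377*(-1/130995)) = -2 + 124406/(-176595 - 117377/130995) = -2 + 124406/(-23133179402/130995) = -2 + 124406*(-130995/23133179402) = -2 - 8148281985/11566589701 = -31281461387/11566589701 ≈ -2.7045)
x(0*139, 501) + P = 501² - 31281461387/11566589701 = 251001 - 31281461387/11566589701 = 2903194300079314/11566589701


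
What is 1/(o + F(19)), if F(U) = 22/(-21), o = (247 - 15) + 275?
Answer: 21/10625 ≈ 0.0019765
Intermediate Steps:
o = 507 (o = 232 + 275 = 507)
F(U) = -22/21 (F(U) = 22*(-1/21) = -22/21)
1/(o + F(19)) = 1/(507 - 22/21) = 1/(10625/21) = 21/10625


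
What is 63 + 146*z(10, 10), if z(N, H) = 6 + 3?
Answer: 1377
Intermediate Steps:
z(N, H) = 9
63 + 146*z(10, 10) = 63 + 146*9 = 63 + 1314 = 1377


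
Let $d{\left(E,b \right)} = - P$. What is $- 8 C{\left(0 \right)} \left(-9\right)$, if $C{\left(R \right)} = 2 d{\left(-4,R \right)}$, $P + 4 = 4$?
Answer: $0$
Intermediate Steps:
$P = 0$ ($P = -4 + 4 = 0$)
$d{\left(E,b \right)} = 0$ ($d{\left(E,b \right)} = \left(-1\right) 0 = 0$)
$C{\left(R \right)} = 0$ ($C{\left(R \right)} = 2 \cdot 0 = 0$)
$- 8 C{\left(0 \right)} \left(-9\right) = \left(-8\right) 0 \left(-9\right) = 0 \left(-9\right) = 0$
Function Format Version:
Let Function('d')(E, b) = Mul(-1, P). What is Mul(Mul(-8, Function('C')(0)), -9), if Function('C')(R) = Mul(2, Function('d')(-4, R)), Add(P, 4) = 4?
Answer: 0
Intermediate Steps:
P = 0 (P = Add(-4, 4) = 0)
Function('d')(E, b) = 0 (Function('d')(E, b) = Mul(-1, 0) = 0)
Function('C')(R) = 0 (Function('C')(R) = Mul(2, 0) = 0)
Mul(Mul(-8, Function('C')(0)), -9) = Mul(Mul(-8, 0), -9) = Mul(0, -9) = 0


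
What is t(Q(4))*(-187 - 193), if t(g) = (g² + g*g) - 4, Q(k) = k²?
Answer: -193040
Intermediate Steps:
t(g) = -4 + 2*g² (t(g) = (g² + g²) - 4 = 2*g² - 4 = -4 + 2*g²)
t(Q(4))*(-187 - 193) = (-4 + 2*(4²)²)*(-187 - 193) = (-4 + 2*16²)*(-380) = (-4 + 2*256)*(-380) = (-4 + 512)*(-380) = 508*(-380) = -193040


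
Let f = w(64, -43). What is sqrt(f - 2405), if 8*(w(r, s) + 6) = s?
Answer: I*sqrt(38662)/4 ≈ 49.157*I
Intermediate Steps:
w(r, s) = -6 + s/8
f = -91/8 (f = -6 + (1/8)*(-43) = -6 - 43/8 = -91/8 ≈ -11.375)
sqrt(f - 2405) = sqrt(-91/8 - 2405) = sqrt(-19331/8) = I*sqrt(38662)/4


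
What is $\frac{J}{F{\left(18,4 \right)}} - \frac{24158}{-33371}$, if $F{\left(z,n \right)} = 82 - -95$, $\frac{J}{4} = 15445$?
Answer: $\frac{2065936346}{5906667} \approx 349.76$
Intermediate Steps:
$J = 61780$ ($J = 4 \cdot 15445 = 61780$)
$F{\left(z,n \right)} = 177$ ($F{\left(z,n \right)} = 82 + 95 = 177$)
$\frac{J}{F{\left(18,4 \right)}} - \frac{24158}{-33371} = \frac{61780}{177} - \frac{24158}{-33371} = 61780 \cdot \frac{1}{177} - - \frac{24158}{33371} = \frac{61780}{177} + \frac{24158}{33371} = \frac{2065936346}{5906667}$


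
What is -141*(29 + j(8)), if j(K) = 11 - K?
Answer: -4512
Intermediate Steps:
-141*(29 + j(8)) = -141*(29 + (11 - 1*8)) = -141*(29 + (11 - 8)) = -141*(29 + 3) = -141*32 = -4512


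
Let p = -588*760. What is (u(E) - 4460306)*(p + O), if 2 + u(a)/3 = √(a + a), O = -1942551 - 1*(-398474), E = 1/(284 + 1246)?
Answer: 8880289398584 - 1990957*√85/85 ≈ 8.8803e+12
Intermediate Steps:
E = 1/1530 ≈ 0.00065359
O = -1544077 (O = -1942551 + 398474 = -1544077)
u(a) = -6 + 3*√2*√a (u(a) = -6 + 3*√(a + a) = -6 + 3*√(2*a) = -6 + 3*(√2*√a) = -6 + 3*√2*√a)
p = -446880
(u(E) - 4460306)*(p + O) = ((-6 + 3*√2*√(1/1530)) - 4460306)*(-446880 - 1544077) = ((-6 + 3*√2*(√170/510)) - 4460306)*(-1990957) = ((-6 + √85/85) - 4460306)*(-1990957) = (-4460312 + √85/85)*(-1990957) = 8880289398584 - 1990957*√85/85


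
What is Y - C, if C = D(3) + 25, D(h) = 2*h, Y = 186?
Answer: 155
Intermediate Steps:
C = 31 (C = 2*3 + 25 = 6 + 25 = 31)
Y - C = 186 - 1*31 = 186 - 31 = 155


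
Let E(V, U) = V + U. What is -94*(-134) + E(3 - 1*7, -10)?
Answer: 12582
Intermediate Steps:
E(V, U) = U + V
-94*(-134) + E(3 - 1*7, -10) = -94*(-134) + (-10 + (3 - 1*7)) = 12596 + (-10 + (3 - 7)) = 12596 + (-10 - 4) = 12596 - 14 = 12582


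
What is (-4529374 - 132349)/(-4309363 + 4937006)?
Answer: -4661723/627643 ≈ -7.4273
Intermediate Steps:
(-4529374 - 132349)/(-4309363 + 4937006) = -4661723/627643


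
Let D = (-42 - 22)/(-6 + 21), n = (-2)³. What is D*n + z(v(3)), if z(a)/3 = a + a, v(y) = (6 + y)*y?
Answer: 2942/15 ≈ 196.13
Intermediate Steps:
v(y) = y*(6 + y)
z(a) = 6*a (z(a) = 3*(a + a) = 3*(2*a) = 6*a)
n = -8
D = -64/15 ≈ -4.2667
D*n + z(v(3)) = -64/15*(-8) + 6*(3*(6 + 3)) = 512/15 + 6*(3*9) = 512/15 + 6*27 = 512/15 + 162 = 2942/15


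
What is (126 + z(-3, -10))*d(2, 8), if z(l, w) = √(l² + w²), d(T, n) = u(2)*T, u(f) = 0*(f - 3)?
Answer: 0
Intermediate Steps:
u(f) = 0 (u(f) = 0*(-3 + f) = 0)
d(T, n) = 0 (d(T, n) = 0*T = 0)
(126 + z(-3, -10))*d(2, 8) = (126 + √((-3)² + (-10)²))*0 = (126 + √(9 + 100))*0 = (126 + √109)*0 = 0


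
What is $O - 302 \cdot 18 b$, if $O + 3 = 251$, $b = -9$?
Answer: $49172$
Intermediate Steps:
$O = 248$ ($O = -3 + 251 = 248$)
$O - 302 \cdot 18 b = 248 - 302 \cdot 18 \left(-9\right) = 248 - -48924 = 248 + 48924 = 49172$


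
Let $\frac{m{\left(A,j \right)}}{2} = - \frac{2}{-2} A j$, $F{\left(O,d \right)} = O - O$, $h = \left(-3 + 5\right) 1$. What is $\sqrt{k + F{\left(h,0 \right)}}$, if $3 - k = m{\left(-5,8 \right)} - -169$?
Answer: $i \sqrt{86} \approx 9.2736 i$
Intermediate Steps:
$h = 2$ ($h = 2 \cdot 1 = 2$)
$F{\left(O,d \right)} = 0$
$m{\left(A,j \right)} = 2 A j$ ($m{\left(A,j \right)} = 2 - \frac{2}{-2} A j = 2 \left(-2\right) \left(- \frac{1}{2}\right) A j = 2 \cdot 1 A j = 2 A j$)
$k = -86$ ($k = 3 - \left(2 \left(-5\right) 8 - -169\right) = 3 - \left(-80 + 169\right) = 3 - 89 = -86$)
$\sqrt{k + F{\left(h,0 \right)}} = \sqrt{-86 + 0} = \sqrt{-86} = i \sqrt{86}$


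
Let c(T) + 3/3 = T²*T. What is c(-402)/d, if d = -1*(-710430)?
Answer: -9280687/101490 ≈ -91.444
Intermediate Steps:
c(T) = -1 + T³ (c(T) = -1 + T²*T = -1 + T³)
d = 710430
c(-402)/d = (-1 + (-402)³)/710430 = (-1 - 64964808)*(1/710430) = -64964809*1/710430 = -9280687/101490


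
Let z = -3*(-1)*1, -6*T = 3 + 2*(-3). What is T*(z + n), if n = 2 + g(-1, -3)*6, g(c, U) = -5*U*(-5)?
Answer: -445/2 ≈ -222.50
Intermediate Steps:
T = 1/2 (T = -(3 + 2*(-3))/6 = -(3 - 6)/6 = -1/6*(-3) = 1/2 ≈ 0.50000)
g(c, U) = 25*U
n = -448 (n = 2 + (25*(-3))*6 = 2 - 75*6 = 2 - 450 = -448)
z = 3 (z = 3*1 = 3)
T*(z + n) = (3 - 448)/2 = (1/2)*(-445) = -445/2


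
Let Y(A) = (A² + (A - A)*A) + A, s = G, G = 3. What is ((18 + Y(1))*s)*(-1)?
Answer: -60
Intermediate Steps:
s = 3
Y(A) = A + A² (Y(A) = (A² + 0*A) + A = (A² + 0) + A = A² + A = A + A²)
((18 + Y(1))*s)*(-1) = ((18 + 1*(1 + 1))*3)*(-1) = ((18 + 1*2)*3)*(-1) = ((18 + 2)*3)*(-1) = (20*3)*(-1) = 60*(-1) = -60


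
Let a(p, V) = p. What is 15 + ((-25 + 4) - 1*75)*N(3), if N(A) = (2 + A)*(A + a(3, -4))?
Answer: -2865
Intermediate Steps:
N(A) = (2 + A)*(3 + A) (N(A) = (2 + A)*(A + 3) = (2 + A)*(3 + A))
15 + ((-25 + 4) - 1*75)*N(3) = 15 + ((-25 + 4) - 1*75)*(6 + 3² + 5*3) = 15 + (-21 - 75)*(6 + 9 + 15) = 15 - 96*30 = 15 - 2880 = -2865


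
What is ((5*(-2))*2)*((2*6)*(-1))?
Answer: 240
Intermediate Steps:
((5*(-2))*2)*((2*6)*(-1)) = (-10*2)*(12*(-1)) = -20*(-12) = 240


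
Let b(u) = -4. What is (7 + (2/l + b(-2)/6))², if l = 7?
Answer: 19321/441 ≈ 43.812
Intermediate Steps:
(7 + (2/l + b(-2)/6))² = (7 + (2/7 - 4/6))² = (7 + (2*(⅐) - 4*⅙))² = (7 + (2/7 - ⅔))² = (7 - 8/21)² = (139/21)² = 19321/441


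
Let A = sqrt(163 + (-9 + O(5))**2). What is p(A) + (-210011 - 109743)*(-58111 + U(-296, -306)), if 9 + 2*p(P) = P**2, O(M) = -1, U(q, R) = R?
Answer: 18679069545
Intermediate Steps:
A = sqrt(263) (A = sqrt(163 + (-9 - 1)**2) = sqrt(163 + (-10)**2) = sqrt(163 + 100) = sqrt(263) ≈ 16.217)
p(P) = -9/2 + P**2/2
p(A) + (-210011 - 109743)*(-58111 + U(-296, -306)) = (-9/2 + (sqrt(263))**2/2) + (-210011 - 109743)*(-58111 - 306) = (-9/2 + (1/2)*263) - 319754*(-58417) = (-9/2 + 263/2) + 18679069418 = 127 + 18679069418 = 18679069545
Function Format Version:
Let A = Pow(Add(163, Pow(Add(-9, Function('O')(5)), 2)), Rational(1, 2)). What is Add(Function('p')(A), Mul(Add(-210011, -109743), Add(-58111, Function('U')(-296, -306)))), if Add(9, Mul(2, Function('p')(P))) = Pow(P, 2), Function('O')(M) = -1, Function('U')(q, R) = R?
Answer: 18679069545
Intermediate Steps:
A = Pow(263, Rational(1, 2)) (A = Pow(Add(163, Pow(Add(-9, -1), 2)), Rational(1, 2)) = Pow(Add(163, Pow(-10, 2)), Rational(1, 2)) = Pow(Add(163, 100), Rational(1, 2)) = Pow(263, Rational(1, 2)) ≈ 16.217)
Function('p')(P) = Add(Rational(-9, 2), Mul(Rational(1, 2), Pow(P, 2)))
Add(Function('p')(A), Mul(Add(-210011, -109743), Add(-58111, Function('U')(-296, -306)))) = Add(Add(Rational(-9, 2), Mul(Rational(1, 2), Pow(Pow(263, Rational(1, 2)), 2))), Mul(Add(-210011, -109743), Add(-58111, -306))) = Add(Add(Rational(-9, 2), Mul(Rational(1, 2), 263)), Mul(-319754, -58417)) = Add(Add(Rational(-9, 2), Rational(263, 2)), 18679069418) = Add(127, 18679069418) = 18679069545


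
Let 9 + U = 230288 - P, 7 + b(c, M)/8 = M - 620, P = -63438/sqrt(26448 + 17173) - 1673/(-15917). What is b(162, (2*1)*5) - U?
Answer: -3743915482/15917 - 63438*sqrt(43621)/43621 ≈ -2.3552e+5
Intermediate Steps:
P = 1673/15917 - 63438*sqrt(43621)/43621 (P = -63438*sqrt(43621)/43621 - 1673*(-1/15917) = -63438*sqrt(43621)/43621 + 1673/15917 = 1673/15917 - 63438*sqrt(43621)/43621 ≈ -303.63)
b(c, M) = -5016 + 8*M (b(c, M) = -56 + 8*(M - 620) = -56 + 8*(-620 + M) = -56 + (-4960 + 8*M) = -5016 + 8*M)
U = 3665349170/15917 + 63438*sqrt(43621)/43621 (U = -9 + (230288 - (1673/15917 - 63438*sqrt(43621)/43621)) = -9 + (230288 + (-1673/15917 + 63438*sqrt(43621)/43621)) = -9 + (3665492423/15917 + 63438*sqrt(43621)/43621) = 3665349170/15917 + 63438*sqrt(43621)/43621 ≈ 2.3058e+5)
b(162, (2*1)*5) - U = (-5016 + 8*((2*1)*5)) - (3665349170/15917 + 63438*sqrt(43621)/43621) = (-5016 + 8*(2*5)) + (-3665349170/15917 - 63438*sqrt(43621)/43621) = (-5016 + 8*10) + (-3665349170/15917 - 63438*sqrt(43621)/43621) = (-5016 + 80) + (-3665349170/15917 - 63438*sqrt(43621)/43621) = -4936 + (-3665349170/15917 - 63438*sqrt(43621)/43621) = -3743915482/15917 - 63438*sqrt(43621)/43621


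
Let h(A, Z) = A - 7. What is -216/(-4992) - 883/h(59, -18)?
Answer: -271/16 ≈ -16.938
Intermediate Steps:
h(A, Z) = -7 + A
-216/(-4992) - 883/h(59, -18) = -216/(-4992) - 883/(-7 + 59) = -216*(-1/4992) - 883/52 = 9/208 - 883*1/52 = 9/208 - 883/52 = -271/16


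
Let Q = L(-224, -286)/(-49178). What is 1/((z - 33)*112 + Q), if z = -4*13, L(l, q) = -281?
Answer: -49178/468174279 ≈ -0.00010504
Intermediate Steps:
z = -52
Q = 281/49178 (Q = -281/(-49178) = -281*(-1/49178) = 281/49178 ≈ 0.0057139)
1/((z - 33)*112 + Q) = 1/((-52 - 33)*112 + 281/49178) = 1/(-85*112 + 281/49178) = 1/(-9520 + 281/49178) = 1/(-468174279/49178) = -49178/468174279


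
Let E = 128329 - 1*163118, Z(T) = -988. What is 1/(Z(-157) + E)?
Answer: -1/35777 ≈ -2.7951e-5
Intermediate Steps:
E = -34789 (E = 128329 - 163118 = -34789)
1/(Z(-157) + E) = 1/(-988 - 34789) = 1/(-35777) = -1/35777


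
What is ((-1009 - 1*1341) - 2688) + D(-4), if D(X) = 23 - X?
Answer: -5011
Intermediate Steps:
((-1009 - 1*1341) - 2688) + D(-4) = ((-1009 - 1*1341) - 2688) + (23 - 1*(-4)) = ((-1009 - 1341) - 2688) + (23 + 4) = (-2350 - 2688) + 27 = -5038 + 27 = -5011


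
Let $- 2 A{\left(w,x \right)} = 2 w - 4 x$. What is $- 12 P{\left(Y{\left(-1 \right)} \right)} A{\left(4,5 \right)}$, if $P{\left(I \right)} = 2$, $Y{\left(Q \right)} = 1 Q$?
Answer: $-144$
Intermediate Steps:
$Y{\left(Q \right)} = Q$
$A{\left(w,x \right)} = - w + 2 x$ ($A{\left(w,x \right)} = - \frac{2 w - 4 x}{2} = - \frac{- 4 x + 2 w}{2} = - w + 2 x$)
$- 12 P{\left(Y{\left(-1 \right)} \right)} A{\left(4,5 \right)} = \left(-12\right) 2 \left(\left(-1\right) 4 + 2 \cdot 5\right) = - 24 \left(-4 + 10\right) = \left(-24\right) 6 = -144$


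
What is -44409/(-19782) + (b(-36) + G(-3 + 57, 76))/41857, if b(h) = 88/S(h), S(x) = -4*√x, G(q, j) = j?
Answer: 32637385/14526582 + 11*I/125571 ≈ 2.2467 + 8.76e-5*I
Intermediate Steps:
b(h) = -22/√h (b(h) = 88/((-4*√h)) = 88*(-1/(4*√h)) = -22/√h)
-44409/(-19782) + (b(-36) + G(-3 + 57, 76))/41857 = -44409/(-19782) + (-(-11)*I/3 + 76)/41857 = -44409*(-1/19782) + (-(-11)*I/3 + 76)*(1/41857) = 14803/6594 + (11*I/3 + 76)*(1/41857) = 14803/6594 + (76 + 11*I/3)*(1/41857) = 14803/6594 + (4/2203 + 11*I/125571) = 32637385/14526582 + 11*I/125571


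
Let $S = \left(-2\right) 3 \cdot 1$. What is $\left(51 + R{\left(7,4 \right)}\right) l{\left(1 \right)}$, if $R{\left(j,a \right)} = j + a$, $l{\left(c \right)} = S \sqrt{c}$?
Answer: $-372$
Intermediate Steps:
$S = -6$ ($S = \left(-6\right) 1 = -6$)
$l{\left(c \right)} = - 6 \sqrt{c}$
$R{\left(j,a \right)} = a + j$
$\left(51 + R{\left(7,4 \right)}\right) l{\left(1 \right)} = \left(51 + \left(4 + 7\right)\right) \left(- 6 \sqrt{1}\right) = \left(51 + 11\right) \left(\left(-6\right) 1\right) = 62 \left(-6\right) = -372$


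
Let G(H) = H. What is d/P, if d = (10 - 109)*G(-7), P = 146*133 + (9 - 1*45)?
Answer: 63/1762 ≈ 0.035755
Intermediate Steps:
P = 19382 (P = 19418 + (9 - 45) = 19418 - 36 = 19382)
d = 693 (d = (10 - 109)*(-7) = -99*(-7) = 693)
d/P = 693/19382 = 693*(1/19382) = 63/1762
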